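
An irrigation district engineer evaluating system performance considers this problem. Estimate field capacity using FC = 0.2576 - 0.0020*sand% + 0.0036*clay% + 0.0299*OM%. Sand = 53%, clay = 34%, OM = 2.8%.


FC = 0.2576 - 0.0020*53 + 0.0036*34 + 0.0299*2.8
   = 0.2576 - 0.1060 + 0.1224 + 0.0837
   = 0.3577


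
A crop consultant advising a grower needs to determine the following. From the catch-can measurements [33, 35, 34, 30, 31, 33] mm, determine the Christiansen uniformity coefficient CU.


xbar = 196 / 6 = 32.667
sum|xi - xbar| = 8.667
CU = 100 * (1 - 8.667 / (6 * 32.667))
   = 100 * (1 - 0.0442)
   = 95.58%


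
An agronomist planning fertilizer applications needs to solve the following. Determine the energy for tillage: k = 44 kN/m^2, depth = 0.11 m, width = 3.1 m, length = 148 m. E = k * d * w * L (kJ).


E = k * d * w * L
  = 44 * 0.11 * 3.1 * 148
  = 2220.59 kJ


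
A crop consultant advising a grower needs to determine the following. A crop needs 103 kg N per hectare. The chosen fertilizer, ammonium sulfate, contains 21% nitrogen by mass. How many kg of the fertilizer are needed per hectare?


Rate = N_required / (N_content / 100)
     = 103 / (21 / 100)
     = 103 / 0.21
     = 490.48 kg/ha


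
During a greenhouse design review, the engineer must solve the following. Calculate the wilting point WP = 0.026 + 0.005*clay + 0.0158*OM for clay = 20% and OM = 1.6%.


WP = 0.026 + 0.005*20 + 0.0158*1.6
   = 0.026 + 0.1000 + 0.0253
   = 0.1513


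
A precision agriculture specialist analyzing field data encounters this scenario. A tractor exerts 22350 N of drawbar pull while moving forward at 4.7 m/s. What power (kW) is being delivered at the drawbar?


P = F * v / 1000
  = 22350 * 4.7 / 1000
  = 105045 / 1000
  = 105.05 kW


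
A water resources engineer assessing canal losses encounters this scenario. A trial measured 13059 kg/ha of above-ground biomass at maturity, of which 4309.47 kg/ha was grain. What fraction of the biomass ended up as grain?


HI = grain_yield / biomass
   = 4309.47 / 13059
   = 0.33


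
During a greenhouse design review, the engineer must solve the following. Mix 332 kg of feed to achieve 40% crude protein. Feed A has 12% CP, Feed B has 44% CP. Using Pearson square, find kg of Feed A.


parts_A = CP_b - target = 44 - 40 = 4
parts_B = target - CP_a = 40 - 12 = 28
total_parts = 4 + 28 = 32
Feed A = 332 * 4 / 32 = 41.50 kg
Feed B = 332 * 28 / 32 = 290.50 kg

41.50 kg


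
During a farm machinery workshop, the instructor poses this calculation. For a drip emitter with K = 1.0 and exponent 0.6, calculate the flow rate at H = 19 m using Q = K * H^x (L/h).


Q = K * H^x
  = 1.0 * 19^0.6
  = 1.0 * 5.8513
  = 5.85 L/h


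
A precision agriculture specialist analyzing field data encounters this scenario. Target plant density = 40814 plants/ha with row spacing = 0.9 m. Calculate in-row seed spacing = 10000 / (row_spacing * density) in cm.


spacing = 10000 / (row_sp * density)
        = 10000 / (0.9 * 40814)
        = 10000 / 36732.60
        = 0.27224 m = 27.22 cm


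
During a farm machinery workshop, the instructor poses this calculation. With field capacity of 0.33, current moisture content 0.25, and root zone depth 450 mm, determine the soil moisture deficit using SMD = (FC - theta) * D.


SMD = (FC - theta) * D
    = (0.33 - 0.25) * 450
    = 0.080 * 450
    = 36 mm


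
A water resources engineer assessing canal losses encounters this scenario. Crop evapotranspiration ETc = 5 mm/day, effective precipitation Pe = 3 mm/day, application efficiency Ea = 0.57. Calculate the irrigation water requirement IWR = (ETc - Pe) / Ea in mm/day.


IWR = (ETc - Pe) / Ea
    = (5 - 3) / 0.57
    = 2 / 0.57
    = 3.51 mm/day


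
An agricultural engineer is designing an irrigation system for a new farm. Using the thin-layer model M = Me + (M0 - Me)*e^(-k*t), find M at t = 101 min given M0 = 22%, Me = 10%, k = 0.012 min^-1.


M = Me + (M0 - Me) * e^(-k*t)
  = 10 + (22 - 10) * e^(-0.012*101)
  = 10 + 12 * e^(-1.212)
  = 10 + 12 * 0.29760
  = 10 + 3.5712
  = 13.57%


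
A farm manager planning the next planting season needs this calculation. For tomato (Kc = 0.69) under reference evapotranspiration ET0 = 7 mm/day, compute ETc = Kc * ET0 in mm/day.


ETc = Kc * ET0
    = 0.69 * 7
    = 4.83 mm/day


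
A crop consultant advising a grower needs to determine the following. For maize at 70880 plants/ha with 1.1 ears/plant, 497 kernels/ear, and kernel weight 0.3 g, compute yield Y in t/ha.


Y = density * ears * kernels * kw
  = 70880 * 1.1 * 497 * 0.3 g/ha
  = 11625028.80 g/ha
  = 11625.03 kg/ha = 11.63 t/ha


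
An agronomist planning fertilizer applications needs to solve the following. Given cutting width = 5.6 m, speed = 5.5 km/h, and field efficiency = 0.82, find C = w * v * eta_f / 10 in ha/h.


C = w * v * eta_f / 10
  = 5.6 * 5.5 * 0.82 / 10
  = 25.26 / 10
  = 2.53 ha/h


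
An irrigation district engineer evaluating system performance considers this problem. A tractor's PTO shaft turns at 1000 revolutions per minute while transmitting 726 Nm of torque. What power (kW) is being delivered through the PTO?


P = 2*pi*n*T / 60000
  = 2*pi * 1000 * 726 / 60000
  = 4561592.53 / 60000
  = 76.03 kW


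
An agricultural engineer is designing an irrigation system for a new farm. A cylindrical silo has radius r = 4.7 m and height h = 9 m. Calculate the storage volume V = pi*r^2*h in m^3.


V = pi * r^2 * h
  = pi * 4.7^2 * 9
  = pi * 22.09 * 9
  = 624.58 m^3


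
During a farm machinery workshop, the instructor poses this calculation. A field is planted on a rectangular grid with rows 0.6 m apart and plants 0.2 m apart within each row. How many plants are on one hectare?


D = 10000 / (row_sp * plant_sp)
  = 10000 / (0.6 * 0.2)
  = 10000 / 0.1200
  = 83333.33 plants/ha


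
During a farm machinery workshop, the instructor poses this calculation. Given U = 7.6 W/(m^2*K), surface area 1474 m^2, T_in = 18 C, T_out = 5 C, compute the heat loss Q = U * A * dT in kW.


dT = 18 - (5) = 13 K
Q = U * A * dT
  = 7.6 * 1474 * 13
  = 145631.20 W = 145.63 kW


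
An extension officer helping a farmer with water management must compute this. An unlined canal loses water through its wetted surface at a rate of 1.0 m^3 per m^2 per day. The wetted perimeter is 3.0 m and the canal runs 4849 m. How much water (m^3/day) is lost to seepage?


S = C * P * L
  = 1.0 * 3.0 * 4849
  = 14547 m^3/day


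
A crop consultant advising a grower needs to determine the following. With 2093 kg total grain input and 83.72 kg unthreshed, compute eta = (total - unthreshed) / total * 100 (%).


eta = (total - unthreshed) / total * 100
    = (2093 - 83.72) / 2093 * 100
    = 2009.28 / 2093 * 100
    = 96%


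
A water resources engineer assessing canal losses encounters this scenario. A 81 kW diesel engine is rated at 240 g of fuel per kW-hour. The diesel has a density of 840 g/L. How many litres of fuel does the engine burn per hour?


FC = P * BSFC / rho_fuel
   = 81 * 240 / 840
   = 19440 / 840
   = 23.14 L/h


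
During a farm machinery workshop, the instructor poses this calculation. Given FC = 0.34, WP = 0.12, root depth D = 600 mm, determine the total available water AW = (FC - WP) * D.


AW = (FC - WP) * D
   = (0.34 - 0.12) * 600
   = 0.22 * 600
   = 132 mm


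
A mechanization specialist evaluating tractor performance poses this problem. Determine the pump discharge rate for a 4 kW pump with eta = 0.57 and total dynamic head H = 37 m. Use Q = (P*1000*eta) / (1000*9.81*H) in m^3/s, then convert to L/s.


Q = (P * 1000 * eta) / (rho * g * H)
  = (4 * 1000 * 0.57) / (1000 * 9.81 * 37)
  = 2280 / 362970
  = 0.00628 m^3/s = 6.28 L/s


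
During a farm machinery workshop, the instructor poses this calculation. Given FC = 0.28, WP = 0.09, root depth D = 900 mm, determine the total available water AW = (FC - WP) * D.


AW = (FC - WP) * D
   = (0.28 - 0.09) * 900
   = 0.19 * 900
   = 171 mm


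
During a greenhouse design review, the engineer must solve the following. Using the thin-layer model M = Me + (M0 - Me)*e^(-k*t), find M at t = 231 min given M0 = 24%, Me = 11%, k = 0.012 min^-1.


M = Me + (M0 - Me) * e^(-k*t)
  = 11 + (24 - 11) * e^(-0.012*231)
  = 11 + 13 * e^(-2.772)
  = 11 + 13 * 0.06254
  = 11 + 0.8130
  = 11.81%


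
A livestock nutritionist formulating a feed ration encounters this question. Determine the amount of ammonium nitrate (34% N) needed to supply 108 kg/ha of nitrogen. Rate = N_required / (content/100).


Rate = N_required / (N_content / 100)
     = 108 / (34 / 100)
     = 108 / 0.34
     = 317.65 kg/ha


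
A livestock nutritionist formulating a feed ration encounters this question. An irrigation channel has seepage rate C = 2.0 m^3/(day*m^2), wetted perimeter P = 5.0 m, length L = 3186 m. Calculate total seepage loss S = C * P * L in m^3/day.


S = C * P * L
  = 2.0 * 5.0 * 3186
  = 31860 m^3/day


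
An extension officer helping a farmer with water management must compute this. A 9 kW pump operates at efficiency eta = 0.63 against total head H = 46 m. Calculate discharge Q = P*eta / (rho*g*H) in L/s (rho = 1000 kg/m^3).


Q = (P * 1000 * eta) / (rho * g * H)
  = (9 * 1000 * 0.63) / (1000 * 9.81 * 46)
  = 5670 / 451260
  = 0.01256 m^3/s = 12.56 L/s


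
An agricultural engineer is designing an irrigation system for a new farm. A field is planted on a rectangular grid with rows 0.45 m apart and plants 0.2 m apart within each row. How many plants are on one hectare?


D = 10000 / (row_sp * plant_sp)
  = 10000 / (0.45 * 0.2)
  = 10000 / 0.0900
  = 111111.11 plants/ha


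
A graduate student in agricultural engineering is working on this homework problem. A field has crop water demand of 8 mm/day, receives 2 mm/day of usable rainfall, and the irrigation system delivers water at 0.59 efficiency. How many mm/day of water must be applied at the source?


IWR = (ETc - Pe) / Ea
    = (8 - 2) / 0.59
    = 6 / 0.59
    = 10.17 mm/day


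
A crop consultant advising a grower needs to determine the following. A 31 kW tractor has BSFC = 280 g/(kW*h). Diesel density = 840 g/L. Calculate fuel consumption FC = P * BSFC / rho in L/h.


FC = P * BSFC / rho_fuel
   = 31 * 280 / 840
   = 8680 / 840
   = 10.33 L/h


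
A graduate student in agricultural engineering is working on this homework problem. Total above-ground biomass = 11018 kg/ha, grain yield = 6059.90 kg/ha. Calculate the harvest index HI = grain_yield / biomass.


HI = grain_yield / biomass
   = 6059.90 / 11018
   = 0.55


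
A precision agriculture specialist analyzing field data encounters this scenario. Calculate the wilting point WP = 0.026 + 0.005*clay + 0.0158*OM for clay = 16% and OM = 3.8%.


WP = 0.026 + 0.005*16 + 0.0158*3.8
   = 0.026 + 0.0800 + 0.0600
   = 0.1660


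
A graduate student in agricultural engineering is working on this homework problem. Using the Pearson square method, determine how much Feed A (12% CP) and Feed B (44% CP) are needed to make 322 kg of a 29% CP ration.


parts_A = CP_b - target = 44 - 29 = 15
parts_B = target - CP_a = 29 - 12 = 17
total_parts = 15 + 17 = 32
Feed A = 322 * 15 / 32 = 150.94 kg
Feed B = 322 * 17 / 32 = 171.06 kg

150.94 kg


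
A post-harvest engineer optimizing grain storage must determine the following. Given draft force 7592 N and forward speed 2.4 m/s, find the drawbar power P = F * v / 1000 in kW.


P = F * v / 1000
  = 7592 * 2.4 / 1000
  = 18220.80 / 1000
  = 18.22 kW


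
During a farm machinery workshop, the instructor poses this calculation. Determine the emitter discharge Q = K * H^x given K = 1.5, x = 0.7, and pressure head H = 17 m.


Q = K * H^x
  = 1.5 * 17^0.7
  = 1.5 * 7.2663
  = 10.90 L/h


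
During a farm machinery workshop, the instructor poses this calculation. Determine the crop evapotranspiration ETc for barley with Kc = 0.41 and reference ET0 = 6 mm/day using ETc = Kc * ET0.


ETc = Kc * ET0
    = 0.41 * 6
    = 2.46 mm/day


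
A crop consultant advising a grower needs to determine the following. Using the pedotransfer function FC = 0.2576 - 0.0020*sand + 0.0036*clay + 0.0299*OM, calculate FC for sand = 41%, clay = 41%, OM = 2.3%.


FC = 0.2576 - 0.0020*41 + 0.0036*41 + 0.0299*2.3
   = 0.2576 - 0.0820 + 0.1476 + 0.0688
   = 0.3920


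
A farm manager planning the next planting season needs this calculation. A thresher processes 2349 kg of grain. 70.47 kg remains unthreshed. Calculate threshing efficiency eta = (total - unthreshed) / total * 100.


eta = (total - unthreshed) / total * 100
    = (2349 - 70.47) / 2349 * 100
    = 2278.53 / 2349 * 100
    = 97%


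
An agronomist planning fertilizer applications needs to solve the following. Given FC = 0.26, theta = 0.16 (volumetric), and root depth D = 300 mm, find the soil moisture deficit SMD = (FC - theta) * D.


SMD = (FC - theta) * D
    = (0.26 - 0.16) * 300
    = 0.100 * 300
    = 30 mm


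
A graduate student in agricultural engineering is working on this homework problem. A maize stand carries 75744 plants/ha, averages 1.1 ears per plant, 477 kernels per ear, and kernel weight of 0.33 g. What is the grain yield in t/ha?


Y = density * ears * kernels * kw
  = 75744 * 1.1 * 477 * 0.33 g/ha
  = 13115149.34 g/ha
  = 13115.15 kg/ha = 13.12 t/ha


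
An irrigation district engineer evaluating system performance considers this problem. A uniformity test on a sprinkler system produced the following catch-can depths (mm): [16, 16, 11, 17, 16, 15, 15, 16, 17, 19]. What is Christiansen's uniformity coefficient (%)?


xbar = 158 / 10 = 15.800
sum|xi - xbar| = 12.800
CU = 100 * (1 - 12.800 / (10 * 15.800))
   = 100 * (1 - 0.0810)
   = 91.90%


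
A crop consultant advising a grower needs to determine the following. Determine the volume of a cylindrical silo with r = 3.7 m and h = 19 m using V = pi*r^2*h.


V = pi * r^2 * h
  = pi * 3.7^2 * 19
  = pi * 13.69 * 19
  = 817.16 m^3


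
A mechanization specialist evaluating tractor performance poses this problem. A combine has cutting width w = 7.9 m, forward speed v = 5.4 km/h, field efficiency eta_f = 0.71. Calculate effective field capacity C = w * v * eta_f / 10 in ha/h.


C = w * v * eta_f / 10
  = 7.9 * 5.4 * 0.71 / 10
  = 30.29 / 10
  = 3.03 ha/h


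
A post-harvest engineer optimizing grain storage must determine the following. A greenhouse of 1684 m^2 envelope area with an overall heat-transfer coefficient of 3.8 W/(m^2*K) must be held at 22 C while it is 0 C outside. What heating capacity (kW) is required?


dT = 22 - (0) = 22 K
Q = U * A * dT
  = 3.8 * 1684 * 22
  = 140782.40 W = 140.78 kW


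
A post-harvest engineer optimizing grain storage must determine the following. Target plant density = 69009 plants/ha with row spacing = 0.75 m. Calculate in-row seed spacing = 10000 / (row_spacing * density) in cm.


spacing = 10000 / (row_sp * density)
        = 10000 / (0.75 * 69009)
        = 10000 / 51756.75
        = 0.19321 m = 19.32 cm


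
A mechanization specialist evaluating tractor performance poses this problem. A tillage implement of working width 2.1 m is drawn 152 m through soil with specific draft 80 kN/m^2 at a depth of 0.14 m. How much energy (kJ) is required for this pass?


E = k * d * w * L
  = 80 * 0.14 * 2.1 * 152
  = 3575.04 kJ


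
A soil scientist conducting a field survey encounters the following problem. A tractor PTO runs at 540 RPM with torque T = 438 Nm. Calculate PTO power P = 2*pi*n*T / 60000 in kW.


P = 2*pi*n*T / 60000
  = 2*pi * 540 * 438 / 60000
  = 1486098.99 / 60000
  = 24.77 kW


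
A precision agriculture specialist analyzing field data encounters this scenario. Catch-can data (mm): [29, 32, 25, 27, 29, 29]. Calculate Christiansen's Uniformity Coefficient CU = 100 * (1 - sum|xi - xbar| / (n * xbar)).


xbar = 171 / 6 = 28.500
sum|xi - xbar| = 10
CU = 100 * (1 - 10 / (6 * 28.500))
   = 100 * (1 - 0.0585)
   = 94.15%


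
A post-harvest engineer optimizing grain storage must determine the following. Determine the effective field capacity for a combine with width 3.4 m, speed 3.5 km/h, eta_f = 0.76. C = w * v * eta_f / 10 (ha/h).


C = w * v * eta_f / 10
  = 3.4 * 3.5 * 0.76 / 10
  = 9.04 / 10
  = 0.90 ha/h


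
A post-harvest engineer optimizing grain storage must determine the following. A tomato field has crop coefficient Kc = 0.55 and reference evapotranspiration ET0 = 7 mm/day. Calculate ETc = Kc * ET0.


ETc = Kc * ET0
    = 0.55 * 7
    = 3.85 mm/day


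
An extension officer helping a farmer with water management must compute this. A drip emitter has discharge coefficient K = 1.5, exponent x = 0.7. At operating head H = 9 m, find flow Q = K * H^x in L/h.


Q = K * H^x
  = 1.5 * 9^0.7
  = 1.5 * 4.6555
  = 6.98 L/h


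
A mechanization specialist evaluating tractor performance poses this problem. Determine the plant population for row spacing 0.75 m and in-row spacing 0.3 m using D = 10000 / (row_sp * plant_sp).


D = 10000 / (row_sp * plant_sp)
  = 10000 / (0.75 * 0.3)
  = 10000 / 0.2250
  = 44444.44 plants/ha


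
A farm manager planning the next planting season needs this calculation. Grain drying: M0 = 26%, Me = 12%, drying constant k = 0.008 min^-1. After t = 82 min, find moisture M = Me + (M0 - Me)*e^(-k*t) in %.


M = Me + (M0 - Me) * e^(-k*t)
  = 12 + (26 - 12) * e^(-0.008*82)
  = 12 + 14 * e^(-0.656)
  = 12 + 14 * 0.51892
  = 12 + 7.2649
  = 19.26%


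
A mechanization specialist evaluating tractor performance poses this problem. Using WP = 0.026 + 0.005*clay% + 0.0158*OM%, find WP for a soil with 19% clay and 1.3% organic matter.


WP = 0.026 + 0.005*19 + 0.0158*1.3
   = 0.026 + 0.0950 + 0.0205
   = 0.1415


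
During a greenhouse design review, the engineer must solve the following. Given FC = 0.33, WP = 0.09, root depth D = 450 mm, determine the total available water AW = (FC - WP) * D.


AW = (FC - WP) * D
   = (0.33 - 0.09) * 450
   = 0.24 * 450
   = 108 mm


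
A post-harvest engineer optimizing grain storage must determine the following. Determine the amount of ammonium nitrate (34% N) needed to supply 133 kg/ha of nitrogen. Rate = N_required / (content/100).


Rate = N_required / (N_content / 100)
     = 133 / (34 / 100)
     = 133 / 0.34
     = 391.18 kg/ha


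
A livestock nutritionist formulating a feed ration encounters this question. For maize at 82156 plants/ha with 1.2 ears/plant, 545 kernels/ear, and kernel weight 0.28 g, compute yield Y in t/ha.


Y = density * ears * kernels * kw
  = 82156 * 1.2 * 545 * 0.28 g/ha
  = 15044406.72 g/ha
  = 15044.41 kg/ha = 15.04 t/ha


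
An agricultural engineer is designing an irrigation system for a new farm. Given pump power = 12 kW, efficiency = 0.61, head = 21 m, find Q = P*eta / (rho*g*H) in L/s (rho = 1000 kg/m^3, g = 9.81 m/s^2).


Q = (P * 1000 * eta) / (rho * g * H)
  = (12 * 1000 * 0.61) / (1000 * 9.81 * 21)
  = 7320 / 206010
  = 0.03553 m^3/s = 35.53 L/s


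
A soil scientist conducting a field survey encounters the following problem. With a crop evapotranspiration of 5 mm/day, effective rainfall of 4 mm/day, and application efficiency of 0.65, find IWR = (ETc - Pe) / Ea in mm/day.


IWR = (ETc - Pe) / Ea
    = (5 - 4) / 0.65
    = 1 / 0.65
    = 1.54 mm/day


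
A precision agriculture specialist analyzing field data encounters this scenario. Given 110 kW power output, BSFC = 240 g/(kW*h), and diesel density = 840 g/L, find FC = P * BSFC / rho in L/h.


FC = P * BSFC / rho_fuel
   = 110 * 240 / 840
   = 26400 / 840
   = 31.43 L/h


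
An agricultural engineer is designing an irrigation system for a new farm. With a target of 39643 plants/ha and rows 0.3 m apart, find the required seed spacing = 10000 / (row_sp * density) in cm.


spacing = 10000 / (row_sp * density)
        = 10000 / (0.3 * 39643)
        = 10000 / 11892.90
        = 0.84084 m = 84.08 cm


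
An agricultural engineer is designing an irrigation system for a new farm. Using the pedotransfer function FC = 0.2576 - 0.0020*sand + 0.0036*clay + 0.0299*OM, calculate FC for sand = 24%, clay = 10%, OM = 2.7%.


FC = 0.2576 - 0.0020*24 + 0.0036*10 + 0.0299*2.7
   = 0.2576 - 0.0480 + 0.0360 + 0.0807
   = 0.3263


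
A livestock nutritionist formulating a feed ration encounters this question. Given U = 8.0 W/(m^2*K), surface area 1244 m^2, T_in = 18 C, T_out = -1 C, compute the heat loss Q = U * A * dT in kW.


dT = 18 - (-1) = 19 K
Q = U * A * dT
  = 8.0 * 1244 * 19
  = 189088 W = 189.09 kW


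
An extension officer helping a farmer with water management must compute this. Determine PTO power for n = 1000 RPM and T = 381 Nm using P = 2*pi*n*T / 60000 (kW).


P = 2*pi*n*T / 60000
  = 2*pi * 1000 * 381 / 60000
  = 2393893.60 / 60000
  = 39.90 kW


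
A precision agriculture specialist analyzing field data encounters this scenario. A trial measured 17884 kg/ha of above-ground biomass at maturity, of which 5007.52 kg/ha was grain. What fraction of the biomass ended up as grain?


HI = grain_yield / biomass
   = 5007.52 / 17884
   = 0.28


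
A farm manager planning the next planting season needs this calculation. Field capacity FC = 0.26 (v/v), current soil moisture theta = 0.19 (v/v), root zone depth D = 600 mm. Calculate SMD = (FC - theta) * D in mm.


SMD = (FC - theta) * D
    = (0.26 - 0.19) * 600
    = 0.070 * 600
    = 42 mm


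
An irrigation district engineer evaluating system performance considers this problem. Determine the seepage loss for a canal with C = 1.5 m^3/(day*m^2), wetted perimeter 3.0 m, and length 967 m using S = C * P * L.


S = C * P * L
  = 1.5 * 3.0 * 967
  = 4351.50 m^3/day


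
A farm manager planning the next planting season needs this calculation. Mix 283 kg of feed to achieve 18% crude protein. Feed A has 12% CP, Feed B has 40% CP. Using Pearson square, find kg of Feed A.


parts_A = CP_b - target = 40 - 18 = 22
parts_B = target - CP_a = 18 - 12 = 6
total_parts = 22 + 6 = 28
Feed A = 283 * 22 / 28 = 222.36 kg
Feed B = 283 * 6 / 28 = 60.64 kg

222.36 kg


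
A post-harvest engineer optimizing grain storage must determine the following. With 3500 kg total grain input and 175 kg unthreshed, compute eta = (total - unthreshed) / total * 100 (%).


eta = (total - unthreshed) / total * 100
    = (3500 - 175) / 3500 * 100
    = 3325 / 3500 * 100
    = 95%


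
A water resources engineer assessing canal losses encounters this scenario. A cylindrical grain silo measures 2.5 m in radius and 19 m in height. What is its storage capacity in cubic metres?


V = pi * r^2 * h
  = pi * 2.5^2 * 19
  = pi * 6.25 * 19
  = 373.06 m^3


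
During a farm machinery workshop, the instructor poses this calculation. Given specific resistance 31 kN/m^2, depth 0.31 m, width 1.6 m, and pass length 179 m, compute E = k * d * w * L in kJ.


E = k * d * w * L
  = 31 * 0.31 * 1.6 * 179
  = 2752.30 kJ


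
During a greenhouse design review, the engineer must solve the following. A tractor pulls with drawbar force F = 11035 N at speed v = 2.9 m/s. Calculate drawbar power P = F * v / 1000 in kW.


P = F * v / 1000
  = 11035 * 2.9 / 1000
  = 32001.50 / 1000
  = 32.00 kW


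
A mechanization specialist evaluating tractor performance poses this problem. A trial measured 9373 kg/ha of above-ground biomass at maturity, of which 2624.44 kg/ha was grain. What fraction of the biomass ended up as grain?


HI = grain_yield / biomass
   = 2624.44 / 9373
   = 0.28


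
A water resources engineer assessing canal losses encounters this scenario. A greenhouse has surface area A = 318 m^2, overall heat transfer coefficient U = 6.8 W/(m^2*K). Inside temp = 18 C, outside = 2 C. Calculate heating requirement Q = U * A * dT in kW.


dT = 18 - (2) = 16 K
Q = U * A * dT
  = 6.8 * 318 * 16
  = 34598.40 W = 34.60 kW


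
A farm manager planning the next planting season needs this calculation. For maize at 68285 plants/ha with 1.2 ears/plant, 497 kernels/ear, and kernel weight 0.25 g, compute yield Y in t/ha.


Y = density * ears * kernels * kw
  = 68285 * 1.2 * 497 * 0.25 g/ha
  = 10181293.50 g/ha
  = 10181.29 kg/ha = 10.18 t/ha


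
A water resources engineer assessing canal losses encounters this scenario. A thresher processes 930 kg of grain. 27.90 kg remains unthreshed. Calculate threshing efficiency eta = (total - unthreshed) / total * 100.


eta = (total - unthreshed) / total * 100
    = (930 - 27.90) / 930 * 100
    = 902.10 / 930 * 100
    = 97%


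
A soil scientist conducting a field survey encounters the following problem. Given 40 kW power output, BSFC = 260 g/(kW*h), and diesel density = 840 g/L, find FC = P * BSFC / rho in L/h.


FC = P * BSFC / rho_fuel
   = 40 * 260 / 840
   = 10400 / 840
   = 12.38 L/h


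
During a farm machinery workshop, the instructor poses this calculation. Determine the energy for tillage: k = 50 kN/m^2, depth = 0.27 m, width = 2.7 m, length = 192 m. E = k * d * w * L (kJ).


E = k * d * w * L
  = 50 * 0.27 * 2.7 * 192
  = 6998.40 kJ


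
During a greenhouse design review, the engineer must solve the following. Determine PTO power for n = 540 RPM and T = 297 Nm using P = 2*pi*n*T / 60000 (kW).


P = 2*pi*n*T / 60000
  = 2*pi * 540 * 297 / 60000
  = 1007697.26 / 60000
  = 16.79 kW


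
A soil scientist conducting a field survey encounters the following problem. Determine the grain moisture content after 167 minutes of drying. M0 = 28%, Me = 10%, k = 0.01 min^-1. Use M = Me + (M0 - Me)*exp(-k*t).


M = Me + (M0 - Me) * e^(-k*t)
  = 10 + (28 - 10) * e^(-0.01*167)
  = 10 + 18 * e^(-1.670)
  = 10 + 18 * 0.18825
  = 10 + 3.3884
  = 13.39%


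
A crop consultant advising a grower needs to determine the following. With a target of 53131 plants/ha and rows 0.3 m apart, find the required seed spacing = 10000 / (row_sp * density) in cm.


spacing = 10000 / (row_sp * density)
        = 10000 / (0.3 * 53131)
        = 10000 / 15939.30
        = 0.62738 m = 62.74 cm


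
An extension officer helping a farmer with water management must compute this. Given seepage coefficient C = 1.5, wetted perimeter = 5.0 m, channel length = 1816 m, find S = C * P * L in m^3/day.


S = C * P * L
  = 1.5 * 5.0 * 1816
  = 13620 m^3/day


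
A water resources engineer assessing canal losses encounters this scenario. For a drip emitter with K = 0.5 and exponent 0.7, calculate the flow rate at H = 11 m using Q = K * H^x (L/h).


Q = K * H^x
  = 0.5 * 11^0.7
  = 0.5 * 5.3577
  = 2.68 L/h


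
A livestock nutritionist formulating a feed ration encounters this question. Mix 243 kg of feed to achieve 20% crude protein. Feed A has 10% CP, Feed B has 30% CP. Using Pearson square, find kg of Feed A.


parts_A = CP_b - target = 30 - 20 = 10
parts_B = target - CP_a = 20 - 10 = 10
total_parts = 10 + 10 = 20
Feed A = 243 * 10 / 20 = 121.50 kg
Feed B = 243 * 10 / 20 = 121.50 kg


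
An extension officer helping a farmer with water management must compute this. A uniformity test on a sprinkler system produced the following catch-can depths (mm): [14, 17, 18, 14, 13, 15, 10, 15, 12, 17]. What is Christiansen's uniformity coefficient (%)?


xbar = 145 / 10 = 14.500
sum|xi - xbar| = 19
CU = 100 * (1 - 19 / (10 * 14.500))
   = 100 * (1 - 0.1310)
   = 86.90%


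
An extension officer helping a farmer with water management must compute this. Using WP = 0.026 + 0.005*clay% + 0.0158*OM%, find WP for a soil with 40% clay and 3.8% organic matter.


WP = 0.026 + 0.005*40 + 0.0158*3.8
   = 0.026 + 0.2000 + 0.0600
   = 0.2860


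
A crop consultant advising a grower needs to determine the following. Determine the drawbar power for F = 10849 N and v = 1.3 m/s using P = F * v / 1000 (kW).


P = F * v / 1000
  = 10849 * 1.3 / 1000
  = 14103.70 / 1000
  = 14.10 kW


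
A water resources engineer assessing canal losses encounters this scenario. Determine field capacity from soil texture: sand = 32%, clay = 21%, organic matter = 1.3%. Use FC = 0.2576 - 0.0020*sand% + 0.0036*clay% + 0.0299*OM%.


FC = 0.2576 - 0.0020*32 + 0.0036*21 + 0.0299*1.3
   = 0.2576 - 0.0640 + 0.0756 + 0.0389
   = 0.3081


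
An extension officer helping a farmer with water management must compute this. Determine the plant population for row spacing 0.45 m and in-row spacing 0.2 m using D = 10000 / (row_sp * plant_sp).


D = 10000 / (row_sp * plant_sp)
  = 10000 / (0.45 * 0.2)
  = 10000 / 0.0900
  = 111111.11 plants/ha


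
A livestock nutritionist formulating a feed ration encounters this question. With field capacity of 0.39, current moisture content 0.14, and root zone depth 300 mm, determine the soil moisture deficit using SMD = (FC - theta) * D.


SMD = (FC - theta) * D
    = (0.39 - 0.14) * 300
    = 0.250 * 300
    = 75 mm


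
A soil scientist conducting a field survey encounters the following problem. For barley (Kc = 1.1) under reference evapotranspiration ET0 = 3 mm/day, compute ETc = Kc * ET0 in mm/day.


ETc = Kc * ET0
    = 1.1 * 3
    = 3.30 mm/day


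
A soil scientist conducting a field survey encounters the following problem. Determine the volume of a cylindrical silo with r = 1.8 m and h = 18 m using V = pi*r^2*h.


V = pi * r^2 * h
  = pi * 1.8^2 * 18
  = pi * 3.24 * 18
  = 183.22 m^3


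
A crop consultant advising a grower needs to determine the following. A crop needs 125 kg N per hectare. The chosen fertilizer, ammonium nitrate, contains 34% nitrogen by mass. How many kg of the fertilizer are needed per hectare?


Rate = N_required / (N_content / 100)
     = 125 / (34 / 100)
     = 125 / 0.34
     = 367.65 kg/ha


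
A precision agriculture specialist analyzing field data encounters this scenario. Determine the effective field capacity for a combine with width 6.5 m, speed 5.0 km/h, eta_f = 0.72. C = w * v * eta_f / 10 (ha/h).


C = w * v * eta_f / 10
  = 6.5 * 5.0 * 0.72 / 10
  = 23.40 / 10
  = 2.34 ha/h


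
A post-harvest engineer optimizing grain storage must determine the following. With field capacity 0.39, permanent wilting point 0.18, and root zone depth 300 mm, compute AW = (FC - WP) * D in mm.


AW = (FC - WP) * D
   = (0.39 - 0.18) * 300
   = 0.21 * 300
   = 63 mm


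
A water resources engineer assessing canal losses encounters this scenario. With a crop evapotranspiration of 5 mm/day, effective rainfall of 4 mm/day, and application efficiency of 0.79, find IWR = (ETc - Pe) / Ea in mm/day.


IWR = (ETc - Pe) / Ea
    = (5 - 4) / 0.79
    = 1 / 0.79
    = 1.27 mm/day


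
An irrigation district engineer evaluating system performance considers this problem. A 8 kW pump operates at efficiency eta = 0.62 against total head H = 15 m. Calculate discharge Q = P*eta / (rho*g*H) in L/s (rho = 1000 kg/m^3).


Q = (P * 1000 * eta) / (rho * g * H)
  = (8 * 1000 * 0.62) / (1000 * 9.81 * 15)
  = 4960 / 147150
  = 0.03371 m^3/s = 33.71 L/s


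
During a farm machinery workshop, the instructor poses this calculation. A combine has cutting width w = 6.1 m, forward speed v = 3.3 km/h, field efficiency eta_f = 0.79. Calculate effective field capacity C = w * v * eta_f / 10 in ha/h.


C = w * v * eta_f / 10
  = 6.1 * 3.3 * 0.79 / 10
  = 15.90 / 10
  = 1.59 ha/h


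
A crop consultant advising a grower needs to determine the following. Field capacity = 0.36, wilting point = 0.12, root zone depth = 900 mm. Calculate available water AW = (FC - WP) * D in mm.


AW = (FC - WP) * D
   = (0.36 - 0.12) * 900
   = 0.24 * 900
   = 216 mm


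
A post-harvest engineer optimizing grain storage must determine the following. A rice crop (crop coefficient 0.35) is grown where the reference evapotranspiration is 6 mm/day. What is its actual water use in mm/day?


ETc = Kc * ET0
    = 0.35 * 6
    = 2.10 mm/day


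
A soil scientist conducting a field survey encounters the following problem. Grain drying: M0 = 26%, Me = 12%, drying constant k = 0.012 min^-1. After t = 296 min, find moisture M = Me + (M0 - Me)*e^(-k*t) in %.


M = Me + (M0 - Me) * e^(-k*t)
  = 12 + (26 - 12) * e^(-0.012*296)
  = 12 + 14 * e^(-3.552)
  = 12 + 14 * 0.02867
  = 12 + 0.4013
  = 12.40%


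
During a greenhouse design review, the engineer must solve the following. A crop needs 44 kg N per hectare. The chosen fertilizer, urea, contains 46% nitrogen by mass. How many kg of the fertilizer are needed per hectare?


Rate = N_required / (N_content / 100)
     = 44 / (46 / 100)
     = 44 / 0.46
     = 95.65 kg/ha


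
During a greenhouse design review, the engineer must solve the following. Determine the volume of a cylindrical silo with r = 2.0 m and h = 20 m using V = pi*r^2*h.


V = pi * r^2 * h
  = pi * 2.0^2 * 20
  = pi * 4 * 20
  = 251.33 m^3


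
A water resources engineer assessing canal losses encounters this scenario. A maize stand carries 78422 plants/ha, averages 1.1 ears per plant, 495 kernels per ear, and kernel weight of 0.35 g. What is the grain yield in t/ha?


Y = density * ears * kernels * kw
  = 78422 * 1.1 * 495 * 0.35 g/ha
  = 14945272.65 g/ha
  = 14945.27 kg/ha = 14.95 t/ha


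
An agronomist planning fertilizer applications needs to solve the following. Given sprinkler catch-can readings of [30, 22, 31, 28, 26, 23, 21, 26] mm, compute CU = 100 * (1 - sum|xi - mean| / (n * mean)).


xbar = 207 / 8 = 25.875
sum|xi - xbar| = 23.250
CU = 100 * (1 - 23.250 / (8 * 25.875))
   = 100 * (1 - 0.1123)
   = 88.77%


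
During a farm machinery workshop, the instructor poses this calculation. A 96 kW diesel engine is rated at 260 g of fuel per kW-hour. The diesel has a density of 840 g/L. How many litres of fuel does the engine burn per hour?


FC = P * BSFC / rho_fuel
   = 96 * 260 / 840
   = 24960 / 840
   = 29.71 L/h


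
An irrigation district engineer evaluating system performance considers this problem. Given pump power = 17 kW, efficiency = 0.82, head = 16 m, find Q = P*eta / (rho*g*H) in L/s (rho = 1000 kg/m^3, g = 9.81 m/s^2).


Q = (P * 1000 * eta) / (rho * g * H)
  = (17 * 1000 * 0.82) / (1000 * 9.81 * 16)
  = 13940 / 156960
  = 0.08881 m^3/s = 88.81 L/s


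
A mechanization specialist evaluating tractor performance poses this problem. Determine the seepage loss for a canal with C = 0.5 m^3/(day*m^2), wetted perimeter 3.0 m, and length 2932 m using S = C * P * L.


S = C * P * L
  = 0.5 * 3.0 * 2932
  = 4398 m^3/day


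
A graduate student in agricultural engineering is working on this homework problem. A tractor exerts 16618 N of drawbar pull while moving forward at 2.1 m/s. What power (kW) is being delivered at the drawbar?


P = F * v / 1000
  = 16618 * 2.1 / 1000
  = 34897.80 / 1000
  = 34.90 kW


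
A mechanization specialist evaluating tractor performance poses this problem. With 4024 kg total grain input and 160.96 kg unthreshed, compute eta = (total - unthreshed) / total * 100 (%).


eta = (total - unthreshed) / total * 100
    = (4024 - 160.96) / 4024 * 100
    = 3863.04 / 4024 * 100
    = 96%


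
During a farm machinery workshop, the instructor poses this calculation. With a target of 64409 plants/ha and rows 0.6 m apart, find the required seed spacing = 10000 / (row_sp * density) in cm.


spacing = 10000 / (row_sp * density)
        = 10000 / (0.6 * 64409)
        = 10000 / 38645.40
        = 0.25876 m = 25.88 cm


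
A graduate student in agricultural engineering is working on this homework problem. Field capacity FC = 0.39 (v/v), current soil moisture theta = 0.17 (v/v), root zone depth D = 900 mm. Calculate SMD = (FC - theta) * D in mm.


SMD = (FC - theta) * D
    = (0.39 - 0.17) * 900
    = 0.220 * 900
    = 198 mm


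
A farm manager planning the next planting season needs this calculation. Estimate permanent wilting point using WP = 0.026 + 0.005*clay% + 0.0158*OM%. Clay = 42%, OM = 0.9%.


WP = 0.026 + 0.005*42 + 0.0158*0.9
   = 0.026 + 0.2100 + 0.0142
   = 0.2502


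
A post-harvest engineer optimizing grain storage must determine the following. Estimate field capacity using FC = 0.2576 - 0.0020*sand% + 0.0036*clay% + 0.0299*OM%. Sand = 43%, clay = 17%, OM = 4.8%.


FC = 0.2576 - 0.0020*43 + 0.0036*17 + 0.0299*4.8
   = 0.2576 - 0.0860 + 0.0612 + 0.1435
   = 0.3763


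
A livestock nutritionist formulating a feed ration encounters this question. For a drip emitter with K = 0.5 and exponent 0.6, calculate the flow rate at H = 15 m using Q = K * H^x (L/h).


Q = K * H^x
  = 0.5 * 15^0.6
  = 0.5 * 5.0776
  = 2.54 L/h


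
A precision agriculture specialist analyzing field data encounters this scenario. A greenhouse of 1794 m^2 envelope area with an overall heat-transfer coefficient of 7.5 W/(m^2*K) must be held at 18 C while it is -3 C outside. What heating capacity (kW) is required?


dT = 18 - (-3) = 21 K
Q = U * A * dT
  = 7.5 * 1794 * 21
  = 282555 W = 282.56 kW


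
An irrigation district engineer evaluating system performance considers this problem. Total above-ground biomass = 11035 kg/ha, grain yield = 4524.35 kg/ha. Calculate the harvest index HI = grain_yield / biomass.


HI = grain_yield / biomass
   = 4524.35 / 11035
   = 0.41


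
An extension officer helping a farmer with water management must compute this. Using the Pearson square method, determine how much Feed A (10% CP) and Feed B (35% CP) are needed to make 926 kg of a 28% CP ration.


parts_A = CP_b - target = 35 - 28 = 7
parts_B = target - CP_a = 28 - 10 = 18
total_parts = 7 + 18 = 25
Feed A = 926 * 7 / 25 = 259.28 kg
Feed B = 926 * 18 / 25 = 666.72 kg

259.28 kg


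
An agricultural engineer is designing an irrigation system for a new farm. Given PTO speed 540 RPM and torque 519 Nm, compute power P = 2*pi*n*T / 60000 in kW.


P = 2*pi*n*T / 60000
  = 2*pi * 540 * 519 / 60000
  = 1760925.51 / 60000
  = 29.35 kW


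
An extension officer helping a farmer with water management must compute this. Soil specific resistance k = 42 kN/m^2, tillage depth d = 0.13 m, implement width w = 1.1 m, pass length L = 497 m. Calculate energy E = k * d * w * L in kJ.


E = k * d * w * L
  = 42 * 0.13 * 1.1 * 497
  = 2984.98 kJ


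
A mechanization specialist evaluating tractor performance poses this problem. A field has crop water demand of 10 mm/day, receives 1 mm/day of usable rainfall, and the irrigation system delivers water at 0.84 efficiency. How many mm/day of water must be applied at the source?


IWR = (ETc - Pe) / Ea
    = (10 - 1) / 0.84
    = 9 / 0.84
    = 10.71 mm/day


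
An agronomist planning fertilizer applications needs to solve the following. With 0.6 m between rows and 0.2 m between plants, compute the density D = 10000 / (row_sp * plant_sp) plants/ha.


D = 10000 / (row_sp * plant_sp)
  = 10000 / (0.6 * 0.2)
  = 10000 / 0.1200
  = 83333.33 plants/ha


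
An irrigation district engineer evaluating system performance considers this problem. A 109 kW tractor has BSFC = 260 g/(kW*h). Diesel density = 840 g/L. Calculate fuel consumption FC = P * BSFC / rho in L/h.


FC = P * BSFC / rho_fuel
   = 109 * 260 / 840
   = 28340 / 840
   = 33.74 L/h


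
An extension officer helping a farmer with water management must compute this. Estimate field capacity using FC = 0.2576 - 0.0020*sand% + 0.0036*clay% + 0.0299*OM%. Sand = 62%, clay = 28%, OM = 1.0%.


FC = 0.2576 - 0.0020*62 + 0.0036*28 + 0.0299*1.0
   = 0.2576 - 0.1240 + 0.1008 + 0.0299
   = 0.2643


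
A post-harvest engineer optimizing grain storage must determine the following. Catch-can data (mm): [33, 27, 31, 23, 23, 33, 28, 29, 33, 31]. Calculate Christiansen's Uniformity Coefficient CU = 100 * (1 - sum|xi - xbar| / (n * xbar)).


xbar = 291 / 10 = 29.100
sum|xi - xbar| = 31
CU = 100 * (1 - 31 / (10 * 29.100))
   = 100 * (1 - 0.1065)
   = 89.35%


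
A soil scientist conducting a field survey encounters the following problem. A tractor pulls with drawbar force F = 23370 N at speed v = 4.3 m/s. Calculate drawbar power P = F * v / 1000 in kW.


P = F * v / 1000
  = 23370 * 4.3 / 1000
  = 100491 / 1000
  = 100.49 kW
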